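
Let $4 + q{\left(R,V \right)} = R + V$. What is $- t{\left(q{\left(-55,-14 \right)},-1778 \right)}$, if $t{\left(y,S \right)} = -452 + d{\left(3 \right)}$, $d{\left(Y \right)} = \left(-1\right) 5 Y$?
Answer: $467$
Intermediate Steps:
$d{\left(Y \right)} = - 5 Y$
$q{\left(R,V \right)} = -4 + R + V$ ($q{\left(R,V \right)} = -4 + \left(R + V\right) = -4 + R + V$)
$t{\left(y,S \right)} = -467$ ($t{\left(y,S \right)} = -452 - 15 = -467$)
$- t{\left(q{\left(-55,-14 \right)},-1778 \right)} = \left(-1\right) \left(-467\right) = 467$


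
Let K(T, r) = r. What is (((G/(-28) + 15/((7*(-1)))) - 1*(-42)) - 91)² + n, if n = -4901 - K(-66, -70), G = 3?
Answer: -35271/16 ≈ -2204.4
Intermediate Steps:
n = -4831 (n = -4901 - 1*(-70) = -4901 + 70 = -4831)
(((G/(-28) + 15/((7*(-1)))) - 1*(-42)) - 91)² + n = (((3/(-28) + 15/((7*(-1)))) - 1*(-42)) - 91)² - 4831 = (((3*(-1/28) + 15/(-7)) + 42) - 91)² - 4831 = (((-3/28 + 15*(-⅐)) + 42) - 91)² - 4831 = (((-3/28 - 15/7) + 42) - 91)² - 4831 = ((-9/4 + 42) - 91)² - 4831 = (159/4 - 91)² - 4831 = (-205/4)² - 4831 = 42025/16 - 4831 = -35271/16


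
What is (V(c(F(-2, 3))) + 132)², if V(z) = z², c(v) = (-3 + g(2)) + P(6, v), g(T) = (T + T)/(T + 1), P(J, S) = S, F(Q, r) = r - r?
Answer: 1471369/81 ≈ 18165.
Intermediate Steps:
F(Q, r) = 0
g(T) = 2*T/(1 + T) (g(T) = (2*T)/(1 + T) = 2*T/(1 + T))
c(v) = -5/3 + v (c(v) = (-3 + 2*2/(1 + 2)) + v = (-3 + 2*2/3) + v = (-3 + 2*2*(⅓)) + v = (-3 + 4/3) + v = -5/3 + v)
(V(c(F(-2, 3))) + 132)² = ((-5/3 + 0)² + 132)² = ((-5/3)² + 132)² = (25/9 + 132)² = (1213/9)² = 1471369/81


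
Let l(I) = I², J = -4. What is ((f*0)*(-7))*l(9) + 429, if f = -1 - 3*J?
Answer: 429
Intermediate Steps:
f = 11 (f = -1 - 3*(-4) = -1 + 12 = 11)
((f*0)*(-7))*l(9) + 429 = ((11*0)*(-7))*9² + 429 = (0*(-7))*81 + 429 = 0*81 + 429 = 0 + 429 = 429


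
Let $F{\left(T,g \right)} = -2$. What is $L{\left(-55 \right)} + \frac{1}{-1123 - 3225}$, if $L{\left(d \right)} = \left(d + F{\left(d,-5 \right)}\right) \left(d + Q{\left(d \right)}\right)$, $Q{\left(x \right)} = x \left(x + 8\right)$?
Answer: $- \frac{627025081}{4348} \approx -1.4421 \cdot 10^{5}$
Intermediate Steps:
$Q{\left(x \right)} = x \left(8 + x\right)$
$L{\left(d \right)} = \left(-2 + d\right) \left(d + d \left(8 + d\right)\right)$ ($L{\left(d \right)} = \left(d - 2\right) \left(d + d \left(8 + d\right)\right) = \left(-2 + d\right) \left(d + d \left(8 + d\right)\right)$)
$L{\left(-55 \right)} + \frac{1}{-1123 - 3225} = - 55 \left(-18 - -55 - 55 \left(8 - 55\right)\right) + \frac{1}{-1123 - 3225} = - 55 \left(-18 + 55 - -2585\right) + \frac{1}{-1123 - 3225} = - 55 \left(-18 + 55 + 2585\right) + \frac{1}{-4348} = \left(-55\right) 2622 - \frac{1}{4348} = -144210 - \frac{1}{4348} = - \frac{627025081}{4348}$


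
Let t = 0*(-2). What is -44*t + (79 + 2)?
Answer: 81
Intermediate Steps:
t = 0
-44*t + (79 + 2) = -44*0 + (79 + 2) = 0 + 81 = 81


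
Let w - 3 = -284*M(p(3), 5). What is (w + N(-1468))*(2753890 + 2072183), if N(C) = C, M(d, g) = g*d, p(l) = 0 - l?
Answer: 13488874035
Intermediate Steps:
p(l) = -l
M(d, g) = d*g
w = 4263 (w = 3 - 284*(-1*3)*5 = 3 - (-852)*5 = 3 - 284*(-15) = 3 + 4260 = 4263)
(w + N(-1468))*(2753890 + 2072183) = (4263 - 1468)*(2753890 + 2072183) = 2795*4826073 = 13488874035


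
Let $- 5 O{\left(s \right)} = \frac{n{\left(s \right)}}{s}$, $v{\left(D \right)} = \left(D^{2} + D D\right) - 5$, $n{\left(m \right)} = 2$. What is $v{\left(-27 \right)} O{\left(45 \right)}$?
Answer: $- \frac{2906}{225} \approx -12.916$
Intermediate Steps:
$v{\left(D \right)} = -5 + 2 D^{2}$ ($v{\left(D \right)} = \left(D^{2} + D^{2}\right) - 5 = 2 D^{2} - 5 = -5 + 2 D^{2}$)
$O{\left(s \right)} = - \frac{2}{5 s}$ ($O{\left(s \right)} = - \frac{2 \frac{1}{s}}{5} = - \frac{2}{5 s}$)
$v{\left(-27 \right)} O{\left(45 \right)} = \left(-5 + 2 \left(-27\right)^{2}\right) \left(- \frac{2}{5 \cdot 45}\right) = \left(-5 + 2 \cdot 729\right) \left(\left(- \frac{2}{5}\right) \frac{1}{45}\right) = \left(-5 + 1458\right) \left(- \frac{2}{225}\right) = 1453 \left(- \frac{2}{225}\right) = - \frac{2906}{225}$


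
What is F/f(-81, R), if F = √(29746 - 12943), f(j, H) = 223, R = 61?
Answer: 3*√1867/223 ≈ 0.58128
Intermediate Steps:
F = 3*√1867 (F = √16803 = 3*√1867 ≈ 129.63)
F/f(-81, R) = (3*√1867)/223 = (3*√1867)*(1/223) = 3*√1867/223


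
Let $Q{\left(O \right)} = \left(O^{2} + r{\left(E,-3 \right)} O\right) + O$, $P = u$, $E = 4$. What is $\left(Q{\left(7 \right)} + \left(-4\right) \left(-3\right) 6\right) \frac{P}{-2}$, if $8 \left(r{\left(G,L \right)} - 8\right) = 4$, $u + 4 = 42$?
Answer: $- \frac{7125}{2} \approx -3562.5$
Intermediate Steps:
$u = 38$ ($u = -4 + 42 = 38$)
$r{\left(G,L \right)} = \frac{17}{2}$ ($r{\left(G,L \right)} = 8 + \frac{1}{8} \cdot 4 = 8 + \frac{1}{2} = \frac{17}{2}$)
$P = 38$
$Q{\left(O \right)} = O^{2} + \frac{19 O}{2}$ ($Q{\left(O \right)} = \left(O^{2} + \frac{17 O}{2}\right) + O = O^{2} + \frac{19 O}{2}$)
$\left(Q{\left(7 \right)} + \left(-4\right) \left(-3\right) 6\right) \frac{P}{-2} = \left(\frac{1}{2} \cdot 7 \left(19 + 2 \cdot 7\right) + \left(-4\right) \left(-3\right) 6\right) \frac{38}{-2} = \left(\frac{1}{2} \cdot 7 \left(19 + 14\right) + 12 \cdot 6\right) 38 \left(- \frac{1}{2}\right) = \left(\frac{1}{2} \cdot 7 \cdot 33 + 72\right) \left(-19\right) = \left(\frac{231}{2} + 72\right) \left(-19\right) = \frac{375}{2} \left(-19\right) = - \frac{7125}{2}$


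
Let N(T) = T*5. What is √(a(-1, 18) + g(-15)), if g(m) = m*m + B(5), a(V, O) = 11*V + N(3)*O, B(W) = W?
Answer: √489 ≈ 22.113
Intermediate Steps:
N(T) = 5*T
a(V, O) = 11*V + 15*O (a(V, O) = 11*V + (5*3)*O = 11*V + 15*O)
g(m) = 5 + m² (g(m) = m*m + 5 = m² + 5 = 5 + m²)
√(a(-1, 18) + g(-15)) = √((11*(-1) + 15*18) + (5 + (-15)²)) = √((-11 + 270) + (5 + 225)) = √(259 + 230) = √489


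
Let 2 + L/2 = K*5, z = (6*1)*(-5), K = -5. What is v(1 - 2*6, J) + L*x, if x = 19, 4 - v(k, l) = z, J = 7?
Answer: -992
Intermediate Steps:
z = -30 (z = 6*(-5) = -30)
v(k, l) = 34 (v(k, l) = 4 - 1*(-30) = 4 + 30 = 34)
L = -54 (L = -4 + 2*(-5*5) = -4 + 2*(-25) = -4 - 50 = -54)
v(1 - 2*6, J) + L*x = 34 - 54*19 = 34 - 1026 = -992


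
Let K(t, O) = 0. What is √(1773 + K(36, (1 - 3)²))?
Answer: 3*√197 ≈ 42.107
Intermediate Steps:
√(1773 + K(36, (1 - 3)²)) = √(1773 + 0) = √1773 = 3*√197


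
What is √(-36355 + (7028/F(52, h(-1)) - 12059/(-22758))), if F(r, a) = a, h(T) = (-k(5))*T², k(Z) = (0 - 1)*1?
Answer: I*√15188957903706/22758 ≈ 171.25*I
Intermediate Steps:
k(Z) = -1 (k(Z) = -1*1 = -1)
h(T) = T² (h(T) = (-1*(-1))*T² = 1*T² = T²)
√(-36355 + (7028/F(52, h(-1)) - 12059/(-22758))) = √(-36355 + (7028/((-1)²) - 12059/(-22758))) = √(-36355 + (7028/1 - 12059*(-1/22758))) = √(-36355 + (7028*1 + 12059/22758)) = √(-36355 + (7028 + 12059/22758)) = √(-36355 + 159955283/22758) = √(-667411807/22758) = I*√15188957903706/22758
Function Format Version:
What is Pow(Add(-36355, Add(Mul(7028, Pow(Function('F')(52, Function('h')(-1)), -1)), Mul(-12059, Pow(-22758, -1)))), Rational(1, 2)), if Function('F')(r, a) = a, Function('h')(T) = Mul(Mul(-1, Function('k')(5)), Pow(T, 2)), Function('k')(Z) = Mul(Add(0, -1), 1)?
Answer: Mul(Rational(1, 22758), I, Pow(15188957903706, Rational(1, 2))) ≈ Mul(171.25, I)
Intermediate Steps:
Function('k')(Z) = -1 (Function('k')(Z) = Mul(-1, 1) = -1)
Function('h')(T) = Pow(T, 2) (Function('h')(T) = Mul(Mul(-1, -1), Pow(T, 2)) = Mul(1, Pow(T, 2)) = Pow(T, 2))
Pow(Add(-36355, Add(Mul(7028, Pow(Function('F')(52, Function('h')(-1)), -1)), Mul(-12059, Pow(-22758, -1)))), Rational(1, 2)) = Pow(Add(-36355, Add(Mul(7028, Pow(Pow(-1, 2), -1)), Mul(-12059, Pow(-22758, -1)))), Rational(1, 2)) = Pow(Add(-36355, Add(Mul(7028, Pow(1, -1)), Mul(-12059, Rational(-1, 22758)))), Rational(1, 2)) = Pow(Add(-36355, Add(Mul(7028, 1), Rational(12059, 22758))), Rational(1, 2)) = Pow(Add(-36355, Add(7028, Rational(12059, 22758))), Rational(1, 2)) = Pow(Add(-36355, Rational(159955283, 22758)), Rational(1, 2)) = Pow(Rational(-667411807, 22758), Rational(1, 2)) = Mul(Rational(1, 22758), I, Pow(15188957903706, Rational(1, 2)))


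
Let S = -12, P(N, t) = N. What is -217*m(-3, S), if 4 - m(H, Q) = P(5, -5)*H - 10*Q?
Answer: 21917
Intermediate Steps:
m(H, Q) = 4 - 5*H + 10*Q (m(H, Q) = 4 - (5*H - 10*Q) = 4 - (-10*Q + 5*H) = 4 + (-5*H + 10*Q) = 4 - 5*H + 10*Q)
-217*m(-3, S) = -217*(4 - 5*(-3) + 10*(-12)) = -217*(4 + 15 - 120) = -217*(-101) = 21917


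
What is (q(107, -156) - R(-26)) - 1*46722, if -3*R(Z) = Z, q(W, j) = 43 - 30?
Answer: -140153/3 ≈ -46718.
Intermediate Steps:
q(W, j) = 13
R(Z) = -Z/3
(q(107, -156) - R(-26)) - 1*46722 = (13 - (-1)*(-26)/3) - 1*46722 = (13 - 1*26/3) - 46722 = (13 - 26/3) - 46722 = 13/3 - 46722 = -140153/3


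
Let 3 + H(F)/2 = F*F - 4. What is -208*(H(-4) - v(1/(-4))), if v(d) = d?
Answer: -3796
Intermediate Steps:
H(F) = -14 + 2*F**2 (H(F) = -6 + 2*(F*F - 4) = -6 + 2*(F**2 - 4) = -6 + 2*(-4 + F**2) = -6 + (-8 + 2*F**2) = -14 + 2*F**2)
-208*(H(-4) - v(1/(-4))) = -208*((-14 + 2*(-4)**2) - 1/(-4)) = -208*((-14 + 2*16) - 1*(-1/4)) = -208*((-14 + 32) + 1/4) = -208*(18 + 1/4) = -208*73/4 = -3796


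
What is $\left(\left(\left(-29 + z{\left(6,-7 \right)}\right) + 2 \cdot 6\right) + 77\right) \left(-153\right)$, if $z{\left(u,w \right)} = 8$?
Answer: $-10404$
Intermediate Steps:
$\left(\left(\left(-29 + z{\left(6,-7 \right)}\right) + 2 \cdot 6\right) + 77\right) \left(-153\right) = \left(\left(\left(-29 + 8\right) + 2 \cdot 6\right) + 77\right) \left(-153\right) = \left(\left(-21 + 12\right) + 77\right) \left(-153\right) = \left(-9 + 77\right) \left(-153\right) = 68 \left(-153\right) = -10404$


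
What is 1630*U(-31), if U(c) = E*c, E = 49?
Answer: -2475970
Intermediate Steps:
U(c) = 49*c
1630*U(-31) = 1630*(49*(-31)) = 1630*(-1519) = -2475970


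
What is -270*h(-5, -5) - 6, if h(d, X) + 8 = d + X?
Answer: 4854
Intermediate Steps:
h(d, X) = -8 + X + d (h(d, X) = -8 + (d + X) = -8 + (X + d) = -8 + X + d)
-270*h(-5, -5) - 6 = -270*(-8 - 5 - 5) - 6 = -270*(-18) - 6 = 4860 - 6 = 4854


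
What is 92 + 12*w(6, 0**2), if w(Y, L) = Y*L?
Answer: 92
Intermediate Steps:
w(Y, L) = L*Y
92 + 12*w(6, 0**2) = 92 + 12*(0**2*6) = 92 + 12*(0*6) = 92 + 12*0 = 92 + 0 = 92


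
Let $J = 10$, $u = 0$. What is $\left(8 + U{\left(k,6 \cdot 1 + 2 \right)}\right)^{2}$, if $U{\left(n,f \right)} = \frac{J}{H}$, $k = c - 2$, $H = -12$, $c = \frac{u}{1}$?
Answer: $\frac{1849}{36} \approx 51.361$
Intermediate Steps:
$c = 0$ ($c = \frac{0}{1} = 0 \cdot 1 = 0$)
$k = -2$ ($k = 0 - 2 = -2$)
$U{\left(n,f \right)} = - \frac{5}{6}$ ($U{\left(n,f \right)} = \frac{10}{-12} = 10 \left(- \frac{1}{12}\right) = - \frac{5}{6}$)
$\left(8 + U{\left(k,6 \cdot 1 + 2 \right)}\right)^{2} = \left(8 - \frac{5}{6}\right)^{2} = \left(\frac{43}{6}\right)^{2} = \frac{1849}{36}$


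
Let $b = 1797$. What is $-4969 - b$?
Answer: $-6766$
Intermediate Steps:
$-4969 - b = -4969 - 1797 = -6766$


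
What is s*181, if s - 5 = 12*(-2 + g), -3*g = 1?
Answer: -4163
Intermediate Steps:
g = -1/3 (g = -1/3*1 = -1/3 ≈ -0.33333)
s = -23 (s = 5 + 12*(-2 - 1/3) = 5 + 12*(-7/3) = 5 - 28 = -23)
s*181 = -23*181 = -4163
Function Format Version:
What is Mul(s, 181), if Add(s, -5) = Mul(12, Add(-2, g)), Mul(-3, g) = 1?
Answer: -4163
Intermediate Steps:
g = Rational(-1, 3) (g = Mul(Rational(-1, 3), 1) = Rational(-1, 3) ≈ -0.33333)
s = -23 (s = Add(5, Mul(12, Add(-2, Rational(-1, 3)))) = Add(5, Mul(12, Rational(-7, 3))) = Add(5, -28) = -23)
Mul(s, 181) = Mul(-23, 181) = -4163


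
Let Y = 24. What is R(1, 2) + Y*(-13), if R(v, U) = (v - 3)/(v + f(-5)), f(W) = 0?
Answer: -314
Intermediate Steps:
R(v, U) = (-3 + v)/v (R(v, U) = (v - 3)/(v + 0) = (-3 + v)/v)
R(1, 2) + Y*(-13) = (-3 + 1)/1 + 24*(-13) = 1*(-2) - 312 = -2 - 312 = -314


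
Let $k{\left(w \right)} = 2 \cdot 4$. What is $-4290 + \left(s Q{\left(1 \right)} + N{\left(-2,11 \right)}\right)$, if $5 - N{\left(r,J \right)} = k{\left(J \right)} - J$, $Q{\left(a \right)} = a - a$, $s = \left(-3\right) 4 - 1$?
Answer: $-4282$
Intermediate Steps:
$k{\left(w \right)} = 8$
$s = -13$ ($s = -12 - 1 = -13$)
$Q{\left(a \right)} = 0$
$N{\left(r,J \right)} = -3 + J$ ($N{\left(r,J \right)} = 5 - \left(8 - J\right) = 5 + \left(-8 + J\right) = -3 + J$)
$-4290 + \left(s Q{\left(1 \right)} + N{\left(-2,11 \right)}\right) = -4290 + \left(\left(-13\right) 0 + \left(-3 + 11\right)\right) = -4290 + \left(0 + 8\right) = -4290 + 8 = -4282$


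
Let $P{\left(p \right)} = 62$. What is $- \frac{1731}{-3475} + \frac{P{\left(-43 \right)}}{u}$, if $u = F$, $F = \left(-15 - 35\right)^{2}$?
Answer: $\frac{90859}{173750} \approx 0.52293$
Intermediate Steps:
$F = 2500$ ($F = \left(-50\right)^{2} = 2500$)
$u = 2500$
$- \frac{1731}{-3475} + \frac{P{\left(-43 \right)}}{u} = - \frac{1731}{-3475} + \frac{62}{2500} = \left(-1731\right) \left(- \frac{1}{3475}\right) + 62 \cdot \frac{1}{2500} = \frac{1731}{3475} + \frac{31}{1250} = \frac{90859}{173750}$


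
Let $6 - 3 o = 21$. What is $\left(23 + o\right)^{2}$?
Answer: $324$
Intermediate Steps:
$o = -5$ ($o = 2 - 7 = -5$)
$\left(23 + o\right)^{2} = \left(23 - 5\right)^{2} = 18^{2} = 324$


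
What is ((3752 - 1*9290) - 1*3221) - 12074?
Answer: -20833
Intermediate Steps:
((3752 - 1*9290) - 1*3221) - 12074 = ((3752 - 9290) - 3221) - 12074 = (-5538 - 3221) - 12074 = -8759 - 12074 = -20833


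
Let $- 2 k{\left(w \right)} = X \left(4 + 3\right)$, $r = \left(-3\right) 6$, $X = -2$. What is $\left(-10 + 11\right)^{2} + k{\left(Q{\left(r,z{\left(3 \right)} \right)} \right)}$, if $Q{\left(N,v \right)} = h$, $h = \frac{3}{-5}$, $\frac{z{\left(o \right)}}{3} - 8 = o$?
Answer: $8$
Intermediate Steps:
$z{\left(o \right)} = 24 + 3 o$
$r = -18$
$h = - \frac{3}{5}$ ($h = 3 \left(- \frac{1}{5}\right) = - \frac{3}{5} \approx -0.6$)
$Q{\left(N,v \right)} = - \frac{3}{5}$
$k{\left(w \right)} = 7$ ($k{\left(w \right)} = - \frac{\left(-2\right) \left(4 + 3\right)}{2} = - \frac{\left(-2\right) 7}{2} = \left(- \frac{1}{2}\right) \left(-14\right) = 7$)
$\left(-10 + 11\right)^{2} + k{\left(Q{\left(r,z{\left(3 \right)} \right)} \right)} = \left(-10 + 11\right)^{2} + 7 = 1^{2} + 7 = 1 + 7 = 8$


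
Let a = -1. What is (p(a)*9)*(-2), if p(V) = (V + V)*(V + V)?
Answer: -72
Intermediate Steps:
p(V) = 4*V² (p(V) = (2*V)*(2*V) = 4*V²)
(p(a)*9)*(-2) = ((4*(-1)²)*9)*(-2) = ((4*1)*9)*(-2) = (4*9)*(-2) = 36*(-2) = -72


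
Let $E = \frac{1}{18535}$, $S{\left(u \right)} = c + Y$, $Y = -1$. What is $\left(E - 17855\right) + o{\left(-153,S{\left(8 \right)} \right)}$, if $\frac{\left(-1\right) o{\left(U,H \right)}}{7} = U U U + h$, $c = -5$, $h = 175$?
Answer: $\frac{464338060066}{18535} \approx 2.5052 \cdot 10^{7}$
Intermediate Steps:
$S{\left(u \right)} = -6$ ($S{\left(u \right)} = -5 - 1 = -6$)
$E = \frac{1}{18535} \approx 5.3952 \cdot 10^{-5}$
$o{\left(U,H \right)} = -1225 - 7 U^{3}$ ($o{\left(U,H \right)} = - 7 \left(U U U + 175\right) = - 7 \left(U^{2} U + 175\right) = - 7 \left(U^{3} + 175\right) = - 7 \left(175 + U^{3}\right) = -1225 - 7 U^{3}$)
$\left(E - 17855\right) + o{\left(-153,S{\left(8 \right)} \right)} = \left(\frac{1}{18535} - 17855\right) - \left(1225 + 7 \left(-153\right)^{3}\right) = - \frac{330942424}{18535} - -25069814 = - \frac{330942424}{18535} + \left(-1225 + 25071039\right) = - \frac{330942424}{18535} + 25069814 = \frac{464338060066}{18535}$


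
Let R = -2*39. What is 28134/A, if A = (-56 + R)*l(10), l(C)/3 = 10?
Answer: -4689/670 ≈ -6.9985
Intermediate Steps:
R = -78
l(C) = 30 (l(C) = 3*10 = 30)
A = -4020 (A = (-56 - 78)*30 = -134*30 = -4020)
28134/A = 28134/(-4020) = 28134*(-1/4020) = -4689/670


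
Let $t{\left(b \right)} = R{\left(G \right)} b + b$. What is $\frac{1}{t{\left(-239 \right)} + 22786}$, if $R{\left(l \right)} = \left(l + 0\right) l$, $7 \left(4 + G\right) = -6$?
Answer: $\frac{49}{828519} \approx 5.9142 \cdot 10^{-5}$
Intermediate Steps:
$G = - \frac{34}{7}$ ($G = -4 + \frac{1}{7} \left(-6\right) = -4 - \frac{6}{7} = - \frac{34}{7} \approx -4.8571$)
$R{\left(l \right)} = l^{2}$ ($R{\left(l \right)} = l l = l^{2}$)
$t{\left(b \right)} = \frac{1205 b}{49}$ ($t{\left(b \right)} = \left(- \frac{34}{7}\right)^{2} b + b = \frac{1156 b}{49} + b = \frac{1205 b}{49}$)
$\frac{1}{t{\left(-239 \right)} + 22786} = \frac{1}{\frac{1205}{49} \left(-239\right) + 22786} = \frac{1}{- \frac{287995}{49} + 22786} = \frac{1}{\frac{828519}{49}} = \frac{49}{828519}$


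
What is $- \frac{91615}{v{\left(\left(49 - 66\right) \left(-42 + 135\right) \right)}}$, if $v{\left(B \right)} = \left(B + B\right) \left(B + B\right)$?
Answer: $- \frac{91615}{9998244} \approx -0.0091631$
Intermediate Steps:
$v{\left(B \right)} = 4 B^{2}$ ($v{\left(B \right)} = 2 B 2 B = 4 B^{2}$)
$- \frac{91615}{v{\left(\left(49 - 66\right) \left(-42 + 135\right) \right)}} = - \frac{91615}{4 \left(\left(49 - 66\right) \left(-42 + 135\right)\right)^{2}} = - \frac{91615}{4 \left(\left(-17\right) 93\right)^{2}} = - \frac{91615}{4 \left(-1581\right)^{2}} = - \frac{91615}{4 \cdot 2499561} = - \frac{91615}{9998244}$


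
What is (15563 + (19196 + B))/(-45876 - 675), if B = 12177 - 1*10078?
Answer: -12286/15517 ≈ -0.79178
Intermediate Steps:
B = 2099 (B = 12177 - 10078 = 2099)
(15563 + (19196 + B))/(-45876 - 675) = (15563 + (19196 + 2099))/(-45876 - 675) = (15563 + 21295)/(-46551) = 36858*(-1/46551) = -12286/15517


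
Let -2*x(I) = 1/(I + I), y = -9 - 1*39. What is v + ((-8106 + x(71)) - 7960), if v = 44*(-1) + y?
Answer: -4588873/284 ≈ -16158.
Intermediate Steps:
y = -48 (y = -9 - 39 = -48)
x(I) = -1/(4*I) (x(I) = -1/(2*(I + I)) = -1/(2*I)/2 = -1/(4*I))
v = -92 (v = 44*(-1) - 48 = -44 - 48 = -92)
v + ((-8106 + x(71)) - 7960) = -92 + ((-8106 - 1/4/71) - 7960) = -92 + ((-8106 - 1/4*1/71) - 7960) = -92 + ((-8106 - 1/284) - 7960) = -92 + (-2302105/284 - 7960) = -92 - 4562745/284 = -4588873/284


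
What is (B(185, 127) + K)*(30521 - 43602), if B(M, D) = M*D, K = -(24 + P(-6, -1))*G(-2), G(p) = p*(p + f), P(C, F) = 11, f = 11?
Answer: -315579125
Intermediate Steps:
G(p) = p*(11 + p) (G(p) = p*(p + 11) = p*(11 + p))
K = 630 (K = -(24 + 11)*(-2*(11 - 2)) = -35*(-2*9) = -35*(-18) = -1*(-630) = 630)
B(M, D) = D*M
(B(185, 127) + K)*(30521 - 43602) = (127*185 + 630)*(30521 - 43602) = (23495 + 630)*(-13081) = 24125*(-13081) = -315579125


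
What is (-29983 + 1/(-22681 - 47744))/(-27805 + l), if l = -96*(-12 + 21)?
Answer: 2111552776/2019014325 ≈ 1.0458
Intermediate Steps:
l = -864 (l = -96*9 = -864)
(-29983 + 1/(-22681 - 47744))/(-27805 + l) = (-29983 + 1/(-22681 - 47744))/(-27805 - 864) = (-29983 + 1/(-70425))/(-28669) = (-29983 - 1/70425)*(-1/28669) = -2111552776/70425*(-1/28669) = 2111552776/2019014325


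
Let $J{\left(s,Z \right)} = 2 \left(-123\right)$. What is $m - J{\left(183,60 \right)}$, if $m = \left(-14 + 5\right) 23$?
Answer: $39$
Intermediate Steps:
$J{\left(s,Z \right)} = -246$
$m = -207$ ($m = \left(-9\right) 23 = -207$)
$m - J{\left(183,60 \right)} = -207 - -246 = -207 + 246 = 39$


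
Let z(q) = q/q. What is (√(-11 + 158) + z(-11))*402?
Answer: 402 + 2814*√3 ≈ 5276.0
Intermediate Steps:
z(q) = 1
(√(-11 + 158) + z(-11))*402 = (√(-11 + 158) + 1)*402 = (√147 + 1)*402 = (7*√3 + 1)*402 = (1 + 7*√3)*402 = 402 + 2814*√3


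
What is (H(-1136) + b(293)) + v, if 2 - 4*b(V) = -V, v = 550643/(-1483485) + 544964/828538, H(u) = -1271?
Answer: -2942432252970673/2458247389860 ≈ -1197.0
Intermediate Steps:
v = 176108634803/614561847465 (v = 550643*(-1/1483485) + 544964*(1/828538) = -550643/1483485 + 272482/414269 = 176108634803/614561847465 ≈ 0.28656)
b(V) = ½ + V/4 (b(V) = ½ - (-1)*V/4 = ½ + V/4)
(H(-1136) + b(293)) + v = (-1271 + (½ + (¼)*293)) + 176108634803/614561847465 = (-1271 + (½ + 293/4)) + 176108634803/614561847465 = (-1271 + 295/4) + 176108634803/614561847465 = -4789/4 + 176108634803/614561847465 = -2942432252970673/2458247389860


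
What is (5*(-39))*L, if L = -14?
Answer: 2730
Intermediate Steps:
(5*(-39))*L = (5*(-39))*(-14) = -195*(-14) = 2730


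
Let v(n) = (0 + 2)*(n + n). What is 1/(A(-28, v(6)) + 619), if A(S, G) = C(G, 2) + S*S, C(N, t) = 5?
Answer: 1/1408 ≈ 0.00071023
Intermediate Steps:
v(n) = 4*n (v(n) = 2*(2*n) = 4*n)
A(S, G) = 5 + S² (A(S, G) = 5 + S*S = 5 + S²)
1/(A(-28, v(6)) + 619) = 1/((5 + (-28)²) + 619) = 1/((5 + 784) + 619) = 1/(789 + 619) = 1/1408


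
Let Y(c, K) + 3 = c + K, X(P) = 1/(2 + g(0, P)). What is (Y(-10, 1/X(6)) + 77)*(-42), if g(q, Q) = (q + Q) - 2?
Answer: -2940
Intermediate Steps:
g(q, Q) = -2 + Q + q (g(q, Q) = (Q + q) - 2 = -2 + Q + q)
X(P) = 1/P (X(P) = 1/(2 + (-2 + P + 0)) = 1/(2 + (-2 + P)) = 1/P)
Y(c, K) = -3 + K + c (Y(c, K) = -3 + (c + K) = -3 + (K + c) = -3 + K + c)
(Y(-10, 1/X(6)) + 77)*(-42) = ((-3 + 1/(1/6) - 10) + 77)*(-42) = ((-3 + 1/(⅙) - 10) + 77)*(-42) = ((-3 + 6 - 10) + 77)*(-42) = (-7 + 77)*(-42) = 70*(-42) = -2940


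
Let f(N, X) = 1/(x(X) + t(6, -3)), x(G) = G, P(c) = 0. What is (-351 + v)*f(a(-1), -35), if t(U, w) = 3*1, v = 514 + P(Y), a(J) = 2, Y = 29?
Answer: -163/32 ≈ -5.0938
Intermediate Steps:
v = 514 (v = 514 + 0 = 514)
t(U, w) = 3
f(N, X) = 1/(3 + X) (f(N, X) = 1/(X + 3) = 1/(3 + X))
(-351 + v)*f(a(-1), -35) = (-351 + 514)/(3 - 35) = 163/(-32) = 163*(-1/32) = -163/32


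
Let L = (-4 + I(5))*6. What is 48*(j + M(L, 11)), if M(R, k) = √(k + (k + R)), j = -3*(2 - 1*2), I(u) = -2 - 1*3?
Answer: 192*I*√2 ≈ 271.53*I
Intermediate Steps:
I(u) = -5 (I(u) = -2 - 3 = -5)
L = -54 (L = (-4 - 5)*6 = -9*6 = -54)
j = 0 (j = -3*(2 - 2) = -3*0 = 0)
M(R, k) = √(R + 2*k) (M(R, k) = √(k + (R + k)) = √(R + 2*k))
48*(j + M(L, 11)) = 48*(0 + √(-54 + 2*11)) = 48*(0 + √(-54 + 22)) = 48*(0 + √(-32)) = 48*(0 + 4*I*√2) = 48*(4*I*√2) = 192*I*√2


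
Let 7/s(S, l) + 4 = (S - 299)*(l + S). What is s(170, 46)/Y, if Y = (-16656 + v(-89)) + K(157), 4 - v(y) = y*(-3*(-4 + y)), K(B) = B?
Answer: -7/232307648 ≈ -3.0132e-8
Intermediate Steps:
s(S, l) = 7/(-4 + (-299 + S)*(S + l)) (s(S, l) = 7/(-4 + (S - 299)*(l + S)) = 7/(-4 + (-299 + S)*(S + l)))
v(y) = 4 - y*(12 - 3*y) (v(y) = 4 - y*(-3*(-4 + y)) = 4 - y*(12 - 3*y))
Y = 8336 (Y = (-16656 + (4 - 12*(-89) + 3*(-89)²)) + 157 = (-16656 + (4 + 1068 + 3*7921)) + 157 = (-16656 + (4 + 1068 + 23763)) + 157 = (-16656 + 24835) + 157 = 8179 + 157 = 8336)
s(170, 46)/Y = (7/(-4 + 170² - 299*170 - 299*46 + 170*46))/8336 = (7/(-4 + 28900 - 50830 - 13754 + 7820))*(1/8336) = (7/(-27868))*(1/8336) = (7*(-1/27868))*(1/8336) = -7/27868*1/8336 = -7/232307648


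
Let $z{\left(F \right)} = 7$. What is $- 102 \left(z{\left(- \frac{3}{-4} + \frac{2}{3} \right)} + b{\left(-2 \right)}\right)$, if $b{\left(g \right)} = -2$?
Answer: $-510$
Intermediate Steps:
$- 102 \left(z{\left(- \frac{3}{-4} + \frac{2}{3} \right)} + b{\left(-2 \right)}\right) = - 102 \left(7 - 2\right) = \left(-102\right) 5 = -510$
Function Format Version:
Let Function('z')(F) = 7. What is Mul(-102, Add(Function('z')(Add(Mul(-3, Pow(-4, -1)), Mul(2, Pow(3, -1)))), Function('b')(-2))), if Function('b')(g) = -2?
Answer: -510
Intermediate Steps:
Mul(-102, Add(Function('z')(Add(Mul(-3, Pow(-4, -1)), Mul(2, Pow(3, -1)))), Function('b')(-2))) = Mul(-102, Add(7, -2)) = Mul(-102, 5) = -510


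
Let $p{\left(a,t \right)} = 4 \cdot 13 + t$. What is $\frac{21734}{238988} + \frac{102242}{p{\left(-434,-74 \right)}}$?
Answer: $- \frac{6108533237}{1314434} \approx -4647.3$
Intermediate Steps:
$p{\left(a,t \right)} = 52 + t$
$\frac{21734}{238988} + \frac{102242}{p{\left(-434,-74 \right)}} = \frac{21734}{238988} + \frac{102242}{52 - 74} = 21734 \cdot \frac{1}{238988} + \frac{102242}{-22} = \frac{10867}{119494} + 102242 \left(- \frac{1}{22}\right) = \frac{10867}{119494} - \frac{51121}{11} = - \frac{6108533237}{1314434}$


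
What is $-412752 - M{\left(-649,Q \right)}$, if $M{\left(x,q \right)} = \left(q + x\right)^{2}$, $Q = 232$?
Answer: $-586641$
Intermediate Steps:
$-412752 - M{\left(-649,Q \right)} = -412752 - \left(232 - 649\right)^{2} = -412752 - \left(-417\right)^{2} = -412752 - 173889 = -586641$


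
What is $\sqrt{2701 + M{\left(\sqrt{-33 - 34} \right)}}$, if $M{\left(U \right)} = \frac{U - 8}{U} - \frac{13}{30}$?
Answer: $\frac{\sqrt{10914599490 + 482400 i \sqrt{67}}}{2010} \approx 51.977 + 0.0094019 i$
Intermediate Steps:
$M{\left(U \right)} = - \frac{13}{30} + \frac{-8 + U}{U}$ ($M{\left(U \right)} = \frac{-8 + U}{U} - \frac{13}{30} = - \frac{13}{30} + \frac{-8 + U}{U}$)
$\sqrt{2701 + M{\left(\sqrt{-33 - 34} \right)}} = \sqrt{2701 + \left(\frac{17}{30} - \frac{8}{\sqrt{-33 - 34}}\right)} = \sqrt{2701 + \left(\frac{17}{30} - \frac{8}{\sqrt{-67}}\right)} = \sqrt{2701 + \left(\frac{17}{30} - \frac{8}{i \sqrt{67}}\right)} = \sqrt{2701 + \left(\frac{17}{30} - 8 \left(- \frac{i \sqrt{67}}{67}\right)\right)} = \sqrt{2701 + \left(\frac{17}{30} + \frac{8 i \sqrt{67}}{67}\right)} = \sqrt{\frac{81047}{30} + \frac{8 i \sqrt{67}}{67}}$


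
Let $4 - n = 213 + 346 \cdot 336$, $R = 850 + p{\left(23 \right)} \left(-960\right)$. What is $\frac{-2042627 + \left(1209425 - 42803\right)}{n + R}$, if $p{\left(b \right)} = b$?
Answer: $\frac{175201}{27539} \approx 6.3619$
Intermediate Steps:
$R = -21230$ ($R = 850 + 23 \left(-960\right) = 850 - 22080 = -21230$)
$n = -116465$ ($n = 4 - \left(213 + 346 \cdot 336\right) = 4 - \left(213 + 116256\right) = 4 - 116469 = -116465$)
$\frac{-2042627 + \left(1209425 - 42803\right)}{n + R} = \frac{-2042627 + \left(1209425 - 42803\right)}{-116465 - 21230} = \frac{-2042627 + \left(1209425 - 42803\right)}{-137695} = \left(-2042627 + 1166622\right) \left(- \frac{1}{137695}\right) = \left(-876005\right) \left(- \frac{1}{137695}\right) = \frac{175201}{27539}$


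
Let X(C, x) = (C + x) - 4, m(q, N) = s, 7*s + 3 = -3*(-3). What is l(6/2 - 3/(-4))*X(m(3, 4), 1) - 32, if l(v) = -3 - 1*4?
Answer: -17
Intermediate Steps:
s = 6/7 (s = -3/7 + (-3*(-3))/7 = -3/7 + (⅐)*9 = -3/7 + 9/7 = 6/7 ≈ 0.85714)
m(q, N) = 6/7
X(C, x) = -4 + C + x
l(v) = -7 (l(v) = -3 - 4 = -7)
l(6/2 - 3/(-4))*X(m(3, 4), 1) - 32 = -7*(-4 + 6/7 + 1) - 32 = -7*(-15/7) - 32 = 15 - 32 = -17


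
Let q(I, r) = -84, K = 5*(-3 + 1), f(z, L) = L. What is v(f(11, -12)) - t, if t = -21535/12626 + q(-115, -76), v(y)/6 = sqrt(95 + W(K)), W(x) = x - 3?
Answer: 18341/214 + 6*sqrt(82) ≈ 140.04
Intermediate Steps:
K = -10 (K = 5*(-2) = -10)
W(x) = -3 + x
v(y) = 6*sqrt(82) (v(y) = 6*sqrt(95 + (-3 - 10)) = 6*sqrt(95 - 13) = 6*sqrt(82))
t = -18341/214 (t = -21535/12626 - 84 = -21535*1/12626 - 84 = -365/214 - 84 = -18341/214 ≈ -85.706)
v(f(11, -12)) - t = 6*sqrt(82) - 1*(-18341/214) = 6*sqrt(82) + 18341/214 = 18341/214 + 6*sqrt(82)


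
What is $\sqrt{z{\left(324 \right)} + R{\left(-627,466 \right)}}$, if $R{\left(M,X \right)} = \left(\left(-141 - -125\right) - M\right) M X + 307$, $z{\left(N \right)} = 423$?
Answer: $2 i \sqrt{44630618} \approx 13361.0 i$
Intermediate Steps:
$R{\left(M,X \right)} = 307 + M X \left(-16 - M\right)$ ($R{\left(M,X \right)} = \left(\left(-141 + 125\right) - M\right) M X + 307 = \left(-16 - M\right) M X + 307 = M \left(-16 - M\right) X + 307 = M X \left(-16 - M\right) + 307 = 307 + M X \left(-16 - M\right)$)
$\sqrt{z{\left(324 \right)} + R{\left(-627,466 \right)}} = \sqrt{423 - \left(-307 - 4674912 + 183198114\right)} = \sqrt{423 + \left(307 - 466 \cdot 393129 + 4674912\right)} = \sqrt{423 + \left(307 - 183198114 + 4674912\right)} = \sqrt{423 - 178522895} = \sqrt{-178522472} = 2 i \sqrt{44630618}$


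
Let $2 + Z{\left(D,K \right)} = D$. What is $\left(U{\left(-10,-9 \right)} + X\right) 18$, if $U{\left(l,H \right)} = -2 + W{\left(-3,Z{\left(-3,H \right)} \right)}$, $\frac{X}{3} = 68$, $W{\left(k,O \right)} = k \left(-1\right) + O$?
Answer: $3600$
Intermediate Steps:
$Z{\left(D,K \right)} = -2 + D$
$W{\left(k,O \right)} = O - k$ ($W{\left(k,O \right)} = - k + O = O - k$)
$X = 204$ ($X = 3 \cdot 68 = 204$)
$U{\left(l,H \right)} = -4$ ($U{\left(l,H \right)} = -2 - 2 = -4$)
$\left(U{\left(-10,-9 \right)} + X\right) 18 = \left(-4 + 204\right) 18 = 200 \cdot 18 = 3600$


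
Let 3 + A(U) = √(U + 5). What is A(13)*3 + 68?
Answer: 59 + 9*√2 ≈ 71.728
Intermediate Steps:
A(U) = -3 + √(5 + U) (A(U) = -3 + √(U + 5) = -3 + √(5 + U))
A(13)*3 + 68 = (-3 + √(5 + 13))*3 + 68 = (-3 + √18)*3 + 68 = (-3 + 3*√2)*3 + 68 = (-9 + 9*√2) + 68 = 59 + 9*√2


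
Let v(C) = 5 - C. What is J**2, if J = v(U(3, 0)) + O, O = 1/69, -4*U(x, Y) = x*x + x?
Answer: 305809/4761 ≈ 64.232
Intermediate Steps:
U(x, Y) = -x/4 - x**2/4 (U(x, Y) = -(x*x + x)/4 = -(x**2 + x)/4 = -(x + x**2)/4 = -x/4 - x**2/4)
O = 1/69 ≈ 0.014493
J = 553/69 (J = (5 - (-1)*3*(1 + 3)/4) + 1/69 = (5 - (-1)*3*4/4) + 1/69 = (5 - 1*(-3)) + 1/69 = (5 + 3) + 1/69 = 8 + 1/69 = 553/69 ≈ 8.0145)
J**2 = (553/69)**2 = 305809/4761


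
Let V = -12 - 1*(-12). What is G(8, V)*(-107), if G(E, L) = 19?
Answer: -2033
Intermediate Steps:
V = 0 (V = -12 + 12 = 0)
G(8, V)*(-107) = 19*(-107) = -2033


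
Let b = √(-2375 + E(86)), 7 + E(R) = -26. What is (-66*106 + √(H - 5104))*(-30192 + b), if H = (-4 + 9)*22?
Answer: 2*(6996 - I*√4994)*(15096 - I*√602) ≈ 2.1122e+8 - 2.4769e+6*I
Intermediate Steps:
E(R) = -33 (E(R) = -7 - 26 = -33)
H = 110 (H = 5*22 = 110)
b = 2*I*√602 (b = √(-2375 - 33) = √(-2408) = 2*I*√602 ≈ 49.071*I)
(-66*106 + √(H - 5104))*(-30192 + b) = (-66*106 + √(110 - 5104))*(-30192 + 2*I*√602) = (-6996 + √(-4994))*(-30192 + 2*I*√602) = (-6996 + I*√4994)*(-30192 + 2*I*√602) = (-30192 + 2*I*√602)*(-6996 + I*√4994)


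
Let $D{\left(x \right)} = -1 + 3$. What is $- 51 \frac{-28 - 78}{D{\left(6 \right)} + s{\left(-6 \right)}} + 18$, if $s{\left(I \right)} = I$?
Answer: $- \frac{2667}{2} \approx -1333.5$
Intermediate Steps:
$D{\left(x \right)} = 2$
$- 51 \frac{-28 - 78}{D{\left(6 \right)} + s{\left(-6 \right)}} + 18 = - 51 \frac{-28 - 78}{2 - 6} + 18 = - 51 \left(- \frac{106}{-4}\right) + 18 = - 51 \left(\left(-106\right) \left(- \frac{1}{4}\right)\right) + 18 = \left(-51\right) \frac{53}{2} + 18 = - \frac{2703}{2} + 18 = - \frac{2667}{2}$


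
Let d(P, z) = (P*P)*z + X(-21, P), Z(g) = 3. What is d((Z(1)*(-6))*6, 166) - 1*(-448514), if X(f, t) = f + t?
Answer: 2384609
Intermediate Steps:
d(P, z) = -21 + P + z*P² (d(P, z) = (P*P)*z + (-21 + P) = P²*z + (-21 + P) = z*P² + (-21 + P) = -21 + P + z*P²)
d((Z(1)*(-6))*6, 166) - 1*(-448514) = (-21 + (3*(-6))*6 + 166*((3*(-6))*6)²) - 1*(-448514) = (-21 - 18*6 + 166*(-18*6)²) + 448514 = (-21 - 108 + 166*(-108)²) + 448514 = (-21 - 108 + 166*11664) + 448514 = (-21 - 108 + 1936224) + 448514 = 1936095 + 448514 = 2384609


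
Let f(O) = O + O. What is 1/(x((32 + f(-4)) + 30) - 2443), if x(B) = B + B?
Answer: -1/2335 ≈ -0.00042827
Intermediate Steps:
f(O) = 2*O
x(B) = 2*B
1/(x((32 + f(-4)) + 30) - 2443) = 1/(2*((32 + 2*(-4)) + 30) - 2443) = 1/(2*((32 - 8) + 30) - 2443) = 1/(2*(24 + 30) - 2443) = 1/(2*54 - 2443) = 1/(108 - 2443) = 1/(-2335) = -1/2335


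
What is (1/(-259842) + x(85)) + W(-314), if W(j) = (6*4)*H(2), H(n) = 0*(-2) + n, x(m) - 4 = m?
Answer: 35598353/259842 ≈ 137.00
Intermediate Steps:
x(m) = 4 + m
H(n) = n (H(n) = 0 + n = n)
W(j) = 48 (W(j) = (6*4)*2 = 24*2 = 48)
(1/(-259842) + x(85)) + W(-314) = (1/(-259842) + (4 + 85)) + 48 = (-1/259842 + 89) + 48 = 23125937/259842 + 48 = 35598353/259842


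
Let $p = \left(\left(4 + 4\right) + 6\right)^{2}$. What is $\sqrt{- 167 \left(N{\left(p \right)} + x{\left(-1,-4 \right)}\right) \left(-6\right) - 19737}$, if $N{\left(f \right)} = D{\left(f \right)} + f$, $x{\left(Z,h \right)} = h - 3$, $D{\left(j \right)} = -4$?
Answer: $\sqrt{165633} \approx 406.98$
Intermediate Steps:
$p = 196$ ($p = \left(8 + 6\right)^{2} = 14^{2} = 196$)
$x{\left(Z,h \right)} = -3 + h$
$N{\left(f \right)} = -4 + f$
$\sqrt{- 167 \left(N{\left(p \right)} + x{\left(-1,-4 \right)}\right) \left(-6\right) - 19737} = \sqrt{- 167 \left(\left(-4 + 196\right) - 7\right) \left(-6\right) - 19737} = \sqrt{- 167 \left(192 - 7\right) \left(-6\right) - 19737} = \sqrt{- 167 \cdot 185 \left(-6\right) - 19737} = \sqrt{\left(-167\right) \left(-1110\right) - 19737} = \sqrt{185370 - 19737} = \sqrt{165633}$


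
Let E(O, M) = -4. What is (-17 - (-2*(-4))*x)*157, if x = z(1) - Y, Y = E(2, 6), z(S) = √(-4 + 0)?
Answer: -7693 - 2512*I ≈ -7693.0 - 2512.0*I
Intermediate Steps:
z(S) = 2*I (z(S) = √(-4) = 2*I)
Y = -4
x = 4 + 2*I (x = 2*I - 1*(-4) = 2*I + 4 = 4 + 2*I ≈ 4.0 + 2.0*I)
(-17 - (-2*(-4))*x)*157 = (-17 - (-2*(-4))*(4 + 2*I))*157 = (-17 - 8*(4 + 2*I))*157 = (-17 - (32 + 16*I))*157 = (-17 + (-32 - 16*I))*157 = (-49 - 16*I)*157 = -7693 - 2512*I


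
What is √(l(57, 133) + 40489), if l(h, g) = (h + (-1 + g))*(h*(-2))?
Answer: √18943 ≈ 137.63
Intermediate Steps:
l(h, g) = -2*h*(-1 + g + h) (l(h, g) = (-1 + g + h)*(-2*h) = -2*h*(-1 + g + h))
√(l(57, 133) + 40489) = √(2*57*(1 - 1*133 - 1*57) + 40489) = √(2*57*(1 - 133 - 57) + 40489) = √(2*57*(-189) + 40489) = √(-21546 + 40489) = √18943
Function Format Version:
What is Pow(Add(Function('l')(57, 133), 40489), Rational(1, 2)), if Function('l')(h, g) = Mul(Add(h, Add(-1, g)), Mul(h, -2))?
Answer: Pow(18943, Rational(1, 2)) ≈ 137.63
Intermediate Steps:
Function('l')(h, g) = Mul(-2, h, Add(-1, g, h)) (Function('l')(h, g) = Mul(Add(-1, g, h), Mul(-2, h)) = Mul(-2, h, Add(-1, g, h)))
Pow(Add(Function('l')(57, 133), 40489), Rational(1, 2)) = Pow(Add(Mul(2, 57, Add(1, Mul(-1, 133), Mul(-1, 57))), 40489), Rational(1, 2)) = Pow(Add(Mul(2, 57, Add(1, -133, -57)), 40489), Rational(1, 2)) = Pow(Add(Mul(2, 57, -189), 40489), Rational(1, 2)) = Pow(Add(-21546, 40489), Rational(1, 2)) = Pow(18943, Rational(1, 2))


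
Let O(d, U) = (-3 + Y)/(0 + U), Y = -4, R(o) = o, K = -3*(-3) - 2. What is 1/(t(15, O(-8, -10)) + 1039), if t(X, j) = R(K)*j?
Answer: 10/10439 ≈ 0.00095795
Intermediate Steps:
K = 7 (K = 9 - 2 = 7)
O(d, U) = -7/U (O(d, U) = (-3 - 4)/(0 + U) = -7/U)
t(X, j) = 7*j
1/(t(15, O(-8, -10)) + 1039) = 1/(7*(-7/(-10)) + 1039) = 1/(7*(-7*(-⅒)) + 1039) = 1/(7*(7/10) + 1039) = 1/(49/10 + 1039) = 1/(10439/10) = 10/10439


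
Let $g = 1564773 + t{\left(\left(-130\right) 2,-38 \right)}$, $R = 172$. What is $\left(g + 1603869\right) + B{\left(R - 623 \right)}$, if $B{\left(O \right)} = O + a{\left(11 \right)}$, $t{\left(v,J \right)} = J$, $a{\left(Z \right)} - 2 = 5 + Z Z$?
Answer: $3168281$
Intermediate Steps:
$a{\left(Z \right)} = 7 + Z^{2}$ ($a{\left(Z \right)} = 2 + \left(5 + Z Z\right) = 2 + \left(5 + Z^{2}\right) = 7 + Z^{2}$)
$g = 1564735$ ($g = 1564773 - 38 = 1564735$)
$B{\left(O \right)} = 128 + O$ ($B{\left(O \right)} = O + \left(7 + 11^{2}\right) = O + \left(7 + 121\right) = O + 128 = 128 + O$)
$\left(g + 1603869\right) + B{\left(R - 623 \right)} = \left(1564735 + 1603869\right) + \left(128 + \left(172 - 623\right)\right) = 3168604 + \left(128 + \left(172 - 623\right)\right) = 3168604 + \left(128 - 451\right) = 3168604 - 323 = 3168281$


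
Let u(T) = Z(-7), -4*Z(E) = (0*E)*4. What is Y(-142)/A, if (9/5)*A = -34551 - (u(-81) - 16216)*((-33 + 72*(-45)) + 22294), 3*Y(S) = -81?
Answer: -243/1542049925 ≈ -1.5758e-7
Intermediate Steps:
Z(E) = 0 (Z(E) = -0*E*4/4 = -0*4 = -¼*0 = 0)
Y(S) = -27 (Y(S) = (⅓)*(-81) = -27)
u(T) = 0
A = 1542049925/9 (A = 5*(-34551 - (0 - 16216)*((-33 + 72*(-45)) + 22294))/9 = 5*(-34551 - (-16216)*((-33 - 3240) + 22294))/9 = 5*(-34551 - (-16216)*(-3273 + 22294))/9 = 5*(-34551 - (-16216)*19021)/9 = 5*(-34551 - 1*(-308444536))/9 = 5*(-34551 + 308444536)/9 = (5/9)*308409985 = 1542049925/9 ≈ 1.7134e+8)
Y(-142)/A = -27/1542049925/9 = -27*9/1542049925 = -243/1542049925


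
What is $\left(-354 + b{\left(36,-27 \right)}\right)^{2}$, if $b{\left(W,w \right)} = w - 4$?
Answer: $148225$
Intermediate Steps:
$b{\left(W,w \right)} = -4 + w$ ($b{\left(W,w \right)} = w - 4 = -4 + w$)
$\left(-354 + b{\left(36,-27 \right)}\right)^{2} = \left(-354 - 31\right)^{2} = \left(-385\right)^{2} = 148225$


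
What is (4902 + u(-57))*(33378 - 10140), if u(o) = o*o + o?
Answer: 188088372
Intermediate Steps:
u(o) = o + o² (u(o) = o² + o = o + o²)
(4902 + u(-57))*(33378 - 10140) = (4902 - 57*(1 - 57))*(33378 - 10140) = (4902 - 57*(-56))*23238 = (4902 + 3192)*23238 = 8094*23238 = 188088372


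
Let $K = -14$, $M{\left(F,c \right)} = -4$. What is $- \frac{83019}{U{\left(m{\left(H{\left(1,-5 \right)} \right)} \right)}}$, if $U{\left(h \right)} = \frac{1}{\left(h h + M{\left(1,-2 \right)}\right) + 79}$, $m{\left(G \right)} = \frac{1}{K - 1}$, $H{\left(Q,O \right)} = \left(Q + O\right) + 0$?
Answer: $- \frac{467009548}{75} \approx -6.2268 \cdot 10^{6}$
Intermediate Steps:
$H{\left(Q,O \right)} = O + Q$ ($H{\left(Q,O \right)} = \left(O + Q\right) + 0 = O + Q$)
$m{\left(G \right)} = - \frac{1}{15}$ ($m{\left(G \right)} = \frac{1}{-14 - 1} = \frac{1}{-15} = - \frac{1}{15}$)
$U{\left(h \right)} = \frac{1}{75 + h^{2}}$ ($U{\left(h \right)} = \frac{1}{\left(h h - 4\right) + 79} = \frac{1}{\left(h^{2} - 4\right) + 79} = \frac{1}{\left(-4 + h^{2}\right) + 79} = \frac{1}{75 + h^{2}}$)
$- \frac{83019}{U{\left(m{\left(H{\left(1,-5 \right)} \right)} \right)}} = - \frac{83019}{\frac{1}{75 + \left(- \frac{1}{15}\right)^{2}}} = - \frac{83019}{\frac{1}{75 + \frac{1}{225}}} = - \frac{83019}{\frac{1}{\frac{16876}{225}}} = - \frac{83019}{\frac{225}{16876}} = \left(-83019\right) \frac{16876}{225} = - \frac{467009548}{75}$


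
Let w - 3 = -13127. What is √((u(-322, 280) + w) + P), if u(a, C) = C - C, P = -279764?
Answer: 2*I*√73222 ≈ 541.19*I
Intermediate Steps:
u(a, C) = 0
w = -13124 (w = 3 - 13127 = -13124)
√((u(-322, 280) + w) + P) = √((0 - 13124) - 279764) = √(-13124 - 279764) = √(-292888) = 2*I*√73222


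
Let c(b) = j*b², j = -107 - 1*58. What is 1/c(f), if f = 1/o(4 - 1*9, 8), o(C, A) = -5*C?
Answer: -125/33 ≈ -3.7879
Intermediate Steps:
j = -165 (j = -107 - 58 = -165)
f = 1/25 (f = 1/(-5*(4 - 1*9)) = 1/(-5*(4 - 9)) = 1/(-5*(-5)) = 1/25 ≈ 0.040000)
c(b) = -165*b²
1/c(f) = 1/(-165*(1/25)²) = 1/(-165*1/625) = 1/(-33/125) = -125/33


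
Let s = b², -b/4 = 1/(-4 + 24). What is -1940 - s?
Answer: -48501/25 ≈ -1940.0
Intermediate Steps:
b = -⅕ (b = -4/(-4 + 24) = -4/20 = -4*1/20 = -⅕ ≈ -0.20000)
s = 1/25 (s = (-⅕)² = 1/25 ≈ 0.040000)
-1940 - s = -1940 - 1*1/25 = -1940 - 1/25 = -48501/25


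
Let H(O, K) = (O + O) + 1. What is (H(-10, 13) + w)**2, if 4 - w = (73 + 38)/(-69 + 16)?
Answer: 467856/2809 ≈ 166.56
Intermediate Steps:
H(O, K) = 1 + 2*O (H(O, K) = 2*O + 1 = 1 + 2*O)
w = 323/53 (w = 4 - (73 + 38)/(-69 + 16) = 4 - 111/(-53) = 4 - 111*(-1)/53 = 4 - 1*(-111/53) = 4 + 111/53 = 323/53 ≈ 6.0943)
(H(-10, 13) + w)**2 = ((1 + 2*(-10)) + 323/53)**2 = ((1 - 20) + 323/53)**2 = (-19 + 323/53)**2 = (-684/53)**2 = 467856/2809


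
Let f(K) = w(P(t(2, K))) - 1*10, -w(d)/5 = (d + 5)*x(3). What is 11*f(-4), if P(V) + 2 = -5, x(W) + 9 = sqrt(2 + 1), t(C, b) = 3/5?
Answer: -1100 + 110*sqrt(3) ≈ -909.47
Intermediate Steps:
t(C, b) = 3/5 (t(C, b) = 3*(1/5) = 3/5)
x(W) = -9 + sqrt(3) (x(W) = -9 + sqrt(2 + 1) = -9 + sqrt(3))
P(V) = -7 (P(V) = -2 - 5 = -7)
w(d) = -5*(-9 + sqrt(3))*(5 + d) (w(d) = -5*(d + 5)*(-9 + sqrt(3)) = -5*(5 + d)*(-9 + sqrt(3)) = -5*(-9 + sqrt(3))*(5 + d))
f(K) = -100 + 10*sqrt(3) (f(K) = 5*(5 - 7)*(9 - sqrt(3)) - 1*10 = 5*(-2)*(9 - sqrt(3)) - 10 = (-90 + 10*sqrt(3)) - 10 = -100 + 10*sqrt(3))
11*f(-4) = 11*(-100 + 10*sqrt(3)) = -1100 + 110*sqrt(3)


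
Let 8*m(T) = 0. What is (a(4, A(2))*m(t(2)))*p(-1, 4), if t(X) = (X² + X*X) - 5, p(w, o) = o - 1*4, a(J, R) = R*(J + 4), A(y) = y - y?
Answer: 0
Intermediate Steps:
A(y) = 0
a(J, R) = R*(4 + J)
p(w, o) = -4 + o (p(w, o) = o - 4 = -4 + o)
t(X) = -5 + 2*X² (t(X) = (X² + X²) - 5 = 2*X² - 5 = -5 + 2*X²)
m(T) = 0 (m(T) = (⅛)*0 = 0)
(a(4, A(2))*m(t(2)))*p(-1, 4) = ((0*(4 + 4))*0)*(-4 + 4) = ((0*8)*0)*0 = (0*0)*0 = 0*0 = 0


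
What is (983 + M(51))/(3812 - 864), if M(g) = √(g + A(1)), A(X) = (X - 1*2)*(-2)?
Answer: 983/2948 + √53/2948 ≈ 0.33592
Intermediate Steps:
A(X) = 4 - 2*X (A(X) = (X - 2)*(-2) = (-2 + X)*(-2) = 4 - 2*X)
M(g) = √(2 + g) (M(g) = √(g + (4 - 2*1)) = √(g + (4 - 2)) = √(g + 2) = √(2 + g))
(983 + M(51))/(3812 - 864) = (983 + √(2 + 51))/(3812 - 864) = (983 + √53)/2948 = (983 + √53)*(1/2948) = 983/2948 + √53/2948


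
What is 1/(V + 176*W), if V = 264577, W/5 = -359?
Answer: -1/51343 ≈ -1.9477e-5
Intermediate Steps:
W = -1795 (W = 5*(-359) = -1795)
1/(V + 176*W) = 1/(264577 + 176*(-1795)) = 1/(264577 - 315920) = 1/(-51343) = -1/51343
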